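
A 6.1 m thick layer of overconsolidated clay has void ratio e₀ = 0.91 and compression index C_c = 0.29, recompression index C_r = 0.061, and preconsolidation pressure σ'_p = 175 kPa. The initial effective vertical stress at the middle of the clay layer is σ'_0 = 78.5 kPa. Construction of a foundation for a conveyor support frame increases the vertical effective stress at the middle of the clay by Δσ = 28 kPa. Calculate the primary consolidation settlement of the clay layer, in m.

S_c ≈ 0.0258 m

Final effective stress: σ'_f = 78.5 + 28 = 106.5 kPa.
σ'_f = 106.5 ≤ σ'_p = 175 kPa, so the clay remains overconsolidated and only the recompression index applies:
S_c = C_r·H/(1+e₀)·log₁₀(σ'_f/σ'_0) = 0.061×6.1/1.91×log₁₀(106.5/78.5)
    = 0.19482 × 0.13248 = 0.02581 m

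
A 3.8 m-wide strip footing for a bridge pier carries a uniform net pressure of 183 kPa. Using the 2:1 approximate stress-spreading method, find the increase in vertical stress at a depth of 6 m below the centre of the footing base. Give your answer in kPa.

By the 2:1 method the load spreads at 1 horizontal : 2 vertical, so at depth z the loaded area has grown by z in each plan dimension:
Δσ = qB/(B+z) = 183×3.8/(3.8+6) = 70.959 kPa

Δσ_z ≈ 71 kPa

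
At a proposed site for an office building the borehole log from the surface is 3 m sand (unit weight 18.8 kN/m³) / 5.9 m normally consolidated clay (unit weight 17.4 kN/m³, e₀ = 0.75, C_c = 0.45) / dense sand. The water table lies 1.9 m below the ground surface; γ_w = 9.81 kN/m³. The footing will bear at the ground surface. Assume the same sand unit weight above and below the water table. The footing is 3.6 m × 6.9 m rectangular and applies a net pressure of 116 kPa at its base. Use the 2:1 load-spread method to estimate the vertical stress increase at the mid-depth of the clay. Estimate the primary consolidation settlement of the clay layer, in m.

S_c ≈ 0.195 m

Mid-depth of clay below the ground surface: z = 3 + 5.9/2 = 5.95 m.
Total vertical stress at mid-clay: σ_v = 18.8×3 + 17.4×2.95 = 107.73 kPa.
Pore pressure: u = 9.81×(5.95 − 1.9) = 39.73 kPa.
Initial effective stress: σ'_0 = σ_v − u = 107.73 − 39.73 = 68 kPa.
Stress increase at mid-clay by the 2:1 spreading method:
Δσ = qBL/((B+z)(L+z)) = 116×3.6×6.9/((3.6+5.95)(6.9+5.95)) = 23.48 kPa
Final effective stress: σ'_f = σ'_0 + Δσ = 68 + 23.48 = 91.48 kPa.
Normally consolidated clay, so the full stress increment lies on the virgin compression line:
S_c = C_c·H/(1+e₀)·log₁₀(σ'_f/σ'_0) = 0.45×5.9/(1+0.75)×log₁₀(91.48/68)
    = 1.5171 × 0.12882 = 0.1954 m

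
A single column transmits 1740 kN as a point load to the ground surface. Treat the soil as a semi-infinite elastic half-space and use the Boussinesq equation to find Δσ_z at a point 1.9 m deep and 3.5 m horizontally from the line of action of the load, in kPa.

Boussinesq vertical stress below a point load on an elastic half-space:
Δσ_z = 3P/(2πz²) · [1 + (r/z)²]^(−5/2)
r/z = 3.5/1.9 = 1.8421; [1+(r/z)²]^(−5/2) = 0.024718.
Δσ_z = 3×1740/(2π×1.9²) × 0.024718 = 230.14 × 0.024718 = 5.689 kPa

Δσ_z ≈ 5.69 kPa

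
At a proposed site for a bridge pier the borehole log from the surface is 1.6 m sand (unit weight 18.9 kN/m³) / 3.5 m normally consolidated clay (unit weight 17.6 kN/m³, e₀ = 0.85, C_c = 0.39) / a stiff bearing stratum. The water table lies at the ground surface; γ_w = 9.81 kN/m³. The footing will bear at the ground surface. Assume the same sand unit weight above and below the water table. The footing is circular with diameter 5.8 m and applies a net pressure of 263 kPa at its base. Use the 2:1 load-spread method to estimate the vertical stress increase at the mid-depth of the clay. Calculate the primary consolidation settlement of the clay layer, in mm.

Mid-depth of clay below the ground surface: z = 1.6 + 3.5/2 = 3.35 m.
Total vertical stress at mid-clay: σ_v = 18.9×1.6 + 17.6×1.75 = 61.04 kPa.
Pore pressure: u = 9.81×(3.35 − 0) = 32.864 kPa.
Initial effective stress: σ'_0 = σ_v − u = 61.04 − 32.864 = 28.176 kPa.
Stress increase at mid-clay by the 2:1 spreading method:
Δσ ≈ qD²/(D+z)² = 263×5.8²/(5.8+3.35)² = 105.67 kPa
Final effective stress: σ'_f = σ'_0 + Δσ = 28.176 + 105.67 = 133.85 kPa.
Normally consolidated clay, so the full stress increment lies on the virgin compression line:
S_c = C_c·H/(1+e₀)·log₁₀(σ'_f/σ'_0) = 0.39×3.5/(1+0.85)×log₁₀(133.85/28.176)
    = 0.73784 × 0.67674 = 0.4993 m

S_c ≈ 499 mm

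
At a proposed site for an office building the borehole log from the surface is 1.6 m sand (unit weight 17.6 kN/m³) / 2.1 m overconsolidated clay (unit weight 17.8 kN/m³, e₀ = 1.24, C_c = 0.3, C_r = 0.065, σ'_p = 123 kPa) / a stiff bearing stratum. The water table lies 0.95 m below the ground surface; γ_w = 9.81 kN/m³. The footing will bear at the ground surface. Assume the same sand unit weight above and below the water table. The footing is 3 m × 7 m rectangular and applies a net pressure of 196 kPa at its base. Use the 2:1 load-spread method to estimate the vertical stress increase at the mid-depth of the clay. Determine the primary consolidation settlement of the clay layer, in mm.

S_c ≈ 33.2 mm

Mid-depth of clay below the ground surface: z = 1.6 + 2.1/2 = 2.65 m.
Total vertical stress at mid-clay: σ_v = 17.6×1.6 + 17.8×1.05 = 46.85 kPa.
Pore pressure: u = 9.81×(2.65 − 0.95) = 16.677 kPa.
Initial effective stress: σ'_0 = σ_v − u = 46.85 − 16.677 = 30.173 kPa.
Stress increase at mid-clay by the 2:1 spreading method:
Δσ = qBL/((B+z)(L+z)) = 196×3×7/((3+2.65)(7+2.65)) = 75.492 kPa
Final effective stress: σ'_f = 30.173 + 75.492 = 105.67 kPa.
σ'_f = 105.67 ≤ σ'_p = 123 kPa, so the clay remains overconsolidated and only the recompression index applies:
S_c = C_r·H/(1+e₀)·log₁₀(σ'_f/σ'_0) = 0.065×2.1/2.24×log₁₀(105.67/30.173)
    = 0.060938 × 0.54433 = 0.03317 m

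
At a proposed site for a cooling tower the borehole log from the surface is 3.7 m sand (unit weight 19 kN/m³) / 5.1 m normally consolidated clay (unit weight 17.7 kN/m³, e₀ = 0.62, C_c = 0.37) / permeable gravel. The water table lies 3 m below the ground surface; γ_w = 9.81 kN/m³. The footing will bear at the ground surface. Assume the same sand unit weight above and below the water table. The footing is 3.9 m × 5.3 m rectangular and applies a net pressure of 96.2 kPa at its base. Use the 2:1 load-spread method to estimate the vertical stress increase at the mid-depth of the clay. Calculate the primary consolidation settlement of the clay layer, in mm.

S_c ≈ 93.5 mm

Mid-depth of clay below the ground surface: z = 3.7 + 5.1/2 = 6.25 m.
Total vertical stress at mid-clay: σ_v = 19×3.7 + 17.7×2.55 = 115.44 kPa.
Pore pressure: u = 9.81×(6.25 − 3) = 31.883 kPa.
Initial effective stress: σ'_0 = σ_v − u = 115.44 − 31.883 = 83.557 kPa.
Stress increase at mid-clay by the 2:1 spreading method:
Δσ = qBL/((B+z)(L+z)) = 96.2×3.9×5.3/((3.9+6.25)(5.3+6.25)) = 16.962 kPa
Final effective stress: σ'_f = σ'_0 + Δσ = 83.557 + 16.962 = 100.52 kPa.
Normally consolidated clay, so the full stress increment lies on the virgin compression line:
S_c = C_c·H/(1+e₀)·log₁₀(σ'_f/σ'_0) = 0.37×5.1/(1+0.62)×log₁₀(100.52/83.557)
    = 1.1648 × 0.08027 = 0.0935 m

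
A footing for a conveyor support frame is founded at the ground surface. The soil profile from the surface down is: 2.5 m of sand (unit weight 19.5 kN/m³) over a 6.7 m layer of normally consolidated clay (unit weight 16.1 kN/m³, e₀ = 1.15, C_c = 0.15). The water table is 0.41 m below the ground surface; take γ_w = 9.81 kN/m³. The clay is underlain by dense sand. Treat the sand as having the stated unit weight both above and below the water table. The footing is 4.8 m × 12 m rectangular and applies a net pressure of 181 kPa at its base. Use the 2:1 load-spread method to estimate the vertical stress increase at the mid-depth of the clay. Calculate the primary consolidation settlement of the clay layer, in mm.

Mid-depth of clay below the ground surface: z = 2.5 + 6.7/2 = 5.85 m.
Total vertical stress at mid-clay: σ_v = 19.5×2.5 + 16.1×3.35 = 102.69 kPa.
Pore pressure: u = 9.81×(5.85 − 0.41) = 53.366 kPa.
Initial effective stress: σ'_0 = σ_v − u = 102.69 − 53.366 = 49.324 kPa.
Stress increase at mid-clay by the 2:1 spreading method:
Δσ = qBL/((B+z)(L+z)) = 181×4.8×12/((4.8+5.85)(12+5.85)) = 54.842 kPa
Final effective stress: σ'_f = σ'_0 + Δσ = 49.324 + 54.842 = 104.17 kPa.
Normally consolidated clay, so the full stress increment lies on the virgin compression line:
S_c = C_c·H/(1+e₀)·log₁₀(σ'_f/σ'_0) = 0.15×6.7/(1+1.15)×log₁₀(104.17/49.324)
    = 0.46744 × 0.32468 = 0.1518 m

S_c ≈ 152 mm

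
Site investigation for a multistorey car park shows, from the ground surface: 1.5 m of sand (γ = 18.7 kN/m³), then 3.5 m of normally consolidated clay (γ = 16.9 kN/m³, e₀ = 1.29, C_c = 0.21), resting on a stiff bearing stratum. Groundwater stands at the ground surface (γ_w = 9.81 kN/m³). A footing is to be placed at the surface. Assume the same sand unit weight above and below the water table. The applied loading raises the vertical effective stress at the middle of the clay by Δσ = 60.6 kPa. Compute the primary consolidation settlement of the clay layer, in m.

S_c ≈ 0.169 m

Mid-depth of clay below the ground surface: z = 1.5 + 3.5/2 = 3.25 m.
Total vertical stress at mid-clay: σ_v = 18.7×1.5 + 16.9×1.75 = 57.625 kPa.
Pore pressure: u = 9.81×(3.25 − 0) = 31.883 kPa.
Initial effective stress: σ'_0 = σ_v − u = 57.625 − 31.883 = 25.742 kPa.
Final effective stress: σ'_f = σ'_0 + Δσ = 25.742 + 60.6 = 86.342 kPa.
Normally consolidated clay, so the full stress increment lies on the virgin compression line:
S_c = C_c·H/(1+e₀)·log₁₀(σ'_f/σ'_0) = 0.21×3.5/(1+1.29)×log₁₀(86.342/25.742)
    = 0.32096 × 0.52558 = 0.1687 m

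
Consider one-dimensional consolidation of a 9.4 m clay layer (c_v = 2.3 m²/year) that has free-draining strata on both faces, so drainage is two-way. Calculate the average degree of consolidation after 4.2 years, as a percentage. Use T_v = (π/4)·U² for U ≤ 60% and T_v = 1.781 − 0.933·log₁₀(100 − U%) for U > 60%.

U ≈ 72.4 %

Drainage path length: H_d = H/2 = 4.7 m (double drainage).
T_v = c_v·t/H_d² = 2.3×4.2/4.7² = 0.4373.
T_v = 0.4373 corresponds to the U > 60% branch:
U = 1 − 10^((1.781 − T_v)/0.933)/100 = 0.7245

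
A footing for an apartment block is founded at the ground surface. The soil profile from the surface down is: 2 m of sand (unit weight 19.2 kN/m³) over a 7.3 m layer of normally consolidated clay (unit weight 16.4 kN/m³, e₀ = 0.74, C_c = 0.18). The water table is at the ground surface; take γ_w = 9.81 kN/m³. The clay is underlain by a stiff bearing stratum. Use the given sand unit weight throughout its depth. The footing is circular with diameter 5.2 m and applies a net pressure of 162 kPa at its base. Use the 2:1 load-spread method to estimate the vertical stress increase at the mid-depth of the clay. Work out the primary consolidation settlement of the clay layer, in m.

Mid-depth of clay below the ground surface: z = 2 + 7.3/2 = 5.65 m.
Total vertical stress at mid-clay: σ_v = 19.2×2 + 16.4×3.65 = 98.26 kPa.
Pore pressure: u = 9.81×(5.65 − 0) = 55.427 kPa.
Initial effective stress: σ'_0 = σ_v − u = 98.26 − 55.427 = 42.833 kPa.
Stress increase at mid-clay by the 2:1 spreading method:
Δσ ≈ qD²/(D+z)² = 162×5.2²/(5.2+5.65)² = 37.21 kPa
Final effective stress: σ'_f = σ'_0 + Δσ = 42.833 + 37.21 = 80.043 kPa.
Normally consolidated clay, so the full stress increment lies on the virgin compression line:
S_c = C_c·H/(1+e₀)·log₁₀(σ'_f/σ'_0) = 0.18×7.3/(1+0.74)×log₁₀(80.043/42.833)
    = 0.75517 × 0.27154 = 0.2051 m

S_c ≈ 0.205 m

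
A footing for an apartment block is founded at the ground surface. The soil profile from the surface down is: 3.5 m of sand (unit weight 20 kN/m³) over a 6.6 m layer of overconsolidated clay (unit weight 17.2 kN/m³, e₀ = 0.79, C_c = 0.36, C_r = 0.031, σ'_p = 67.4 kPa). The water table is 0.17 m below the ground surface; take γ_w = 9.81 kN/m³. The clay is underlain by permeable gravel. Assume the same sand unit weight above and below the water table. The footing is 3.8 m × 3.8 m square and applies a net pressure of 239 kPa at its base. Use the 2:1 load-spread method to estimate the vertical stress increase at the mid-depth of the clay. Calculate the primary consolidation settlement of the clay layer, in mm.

S_c ≈ 186 mm

Mid-depth of clay below the ground surface: z = 3.5 + 6.6/2 = 6.8 m.
Total vertical stress at mid-clay: σ_v = 20×3.5 + 17.2×3.3 = 126.76 kPa.
Pore pressure: u = 9.81×(6.8 − 0.17) = 65.04 kPa.
Initial effective stress: σ'_0 = σ_v − u = 126.76 − 65.04 = 61.72 kPa.
Stress increase at mid-clay by the 2:1 spreading method:
Δσ = qBL/((B+z)(L+z)) = 239×3.8×3.8/((3.8+6.8)(3.8+6.8)) = 30.715 kPa
Final effective stress: σ'_f = 61.72 + 30.715 = 92.435 kPa.
σ'_f = 92.435 > σ'_p = 67.4 kPa, so the stress path crosses the preconsolidation pressure — recompression up to σ'_p, then virgin compression beyond:
S_c = H/(1+e₀)·[C_r·log₁₀(σ'_p/σ'_0) + C_c·log₁₀(σ'_f/σ'_p)]
    = 6.6/1.79 × [0.031×log₁₀(67.4/61.72) + 0.36×log₁₀(92.435/67.4)]
    = 3.6872 × [0.0011853 + 0.049384] = 0.1865 m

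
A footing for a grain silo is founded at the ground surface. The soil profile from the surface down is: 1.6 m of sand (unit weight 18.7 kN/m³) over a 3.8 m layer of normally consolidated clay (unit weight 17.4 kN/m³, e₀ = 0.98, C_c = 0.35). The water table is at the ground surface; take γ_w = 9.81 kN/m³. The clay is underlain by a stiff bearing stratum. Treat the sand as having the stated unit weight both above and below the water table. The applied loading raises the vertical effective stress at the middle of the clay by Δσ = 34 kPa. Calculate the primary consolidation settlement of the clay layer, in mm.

Mid-depth of clay below the ground surface: z = 1.6 + 3.8/2 = 3.5 m.
Total vertical stress at mid-clay: σ_v = 18.7×1.6 + 17.4×1.9 = 62.98 kPa.
Pore pressure: u = 9.81×(3.5 − 0) = 34.335 kPa.
Initial effective stress: σ'_0 = σ_v − u = 62.98 − 34.335 = 28.645 kPa.
Final effective stress: σ'_f = σ'_0 + Δσ = 28.645 + 34 = 62.645 kPa.
Normally consolidated clay, so the full stress increment lies on the virgin compression line:
S_c = C_c·H/(1+e₀)·log₁₀(σ'_f/σ'_0) = 0.35×3.8/(1+0.98)×log₁₀(62.645/28.645)
    = 0.67172 × 0.33984 = 0.2283 m

S_c ≈ 228 mm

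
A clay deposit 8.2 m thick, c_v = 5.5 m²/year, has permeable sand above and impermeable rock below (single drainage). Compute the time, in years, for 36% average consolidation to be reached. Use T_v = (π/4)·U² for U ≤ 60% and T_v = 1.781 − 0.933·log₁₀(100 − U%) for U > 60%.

Drainage path length: H_d = H = 8.2 m (single drainage).
U ≤ 60%: T_v = (π/4)·U² = (π/4)×0.36² = 0.10179.
t = T_v·H_d²/c_v = 0.10179×8.2²/5.5 = 1.244 years.

t ≈ 1.24 years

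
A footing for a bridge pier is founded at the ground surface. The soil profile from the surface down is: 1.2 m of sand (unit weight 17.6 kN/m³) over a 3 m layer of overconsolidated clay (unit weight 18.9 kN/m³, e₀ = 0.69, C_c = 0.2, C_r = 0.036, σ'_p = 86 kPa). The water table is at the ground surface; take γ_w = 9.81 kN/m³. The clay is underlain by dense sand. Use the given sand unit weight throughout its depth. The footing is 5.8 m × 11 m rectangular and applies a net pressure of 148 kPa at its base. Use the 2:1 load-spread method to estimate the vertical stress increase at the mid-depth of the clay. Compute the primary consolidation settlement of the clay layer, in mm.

S_c ≈ 66 mm

Mid-depth of clay below the ground surface: z = 1.2 + 3/2 = 2.7 m.
Total vertical stress at mid-clay: σ_v = 17.6×1.2 + 18.9×1.5 = 49.47 kPa.
Pore pressure: u = 9.81×(2.7 − 0) = 26.487 kPa.
Initial effective stress: σ'_0 = σ_v − u = 49.47 − 26.487 = 22.983 kPa.
Stress increase at mid-clay by the 2:1 spreading method:
Δσ = qBL/((B+z)(L+z)) = 148×5.8×11/((5.8+2.7)(11+2.7)) = 81.085 kPa
Final effective stress: σ'_f = 22.983 + 81.085 = 104.07 kPa.
σ'_f = 104.07 > σ'_p = 86 kPa, so the stress path crosses the preconsolidation pressure — recompression up to σ'_p, then virgin compression beyond:
S_c = H/(1+e₀)·[C_r·log₁₀(σ'_p/σ'_0) + C_c·log₁₀(σ'_f/σ'_p)]
    = 3/1.69 × [0.036×log₁₀(86/22.983) + 0.2×log₁₀(104.07/86)]
    = 1.7751 × [0.020631 + 0.016565] = 0.06603 m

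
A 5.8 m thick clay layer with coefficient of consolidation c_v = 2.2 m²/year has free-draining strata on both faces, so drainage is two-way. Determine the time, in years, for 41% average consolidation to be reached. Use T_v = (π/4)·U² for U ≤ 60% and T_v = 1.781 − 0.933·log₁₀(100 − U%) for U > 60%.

t ≈ 0.505 years

Drainage path length: H_d = H/2 = 2.9 m (double drainage).
U ≤ 60%: T_v = (π/4)·U² = (π/4)×0.41² = 0.13203.
t = T_v·H_d²/c_v = 0.13203×2.9²/2.2 = 0.5047 years.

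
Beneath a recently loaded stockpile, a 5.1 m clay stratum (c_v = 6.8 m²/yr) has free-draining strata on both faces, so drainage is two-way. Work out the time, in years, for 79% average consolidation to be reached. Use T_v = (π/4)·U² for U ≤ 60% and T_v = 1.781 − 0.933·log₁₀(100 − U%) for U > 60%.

t ≈ 0.523 years

Drainage path length: H_d = H/2 = 2.55 m (double drainage).
U > 60%: T_v = 1.781 − 0.933·log₁₀(100 − 79) = 0.54737.
t = T_v·H_d²/c_v = 0.54737×2.55²/6.8 = 0.5234 years.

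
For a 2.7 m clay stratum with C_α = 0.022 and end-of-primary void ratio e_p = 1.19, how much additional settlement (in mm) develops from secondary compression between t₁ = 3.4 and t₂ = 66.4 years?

Secondary compression: S_s = C_α·H/(1+e_p)·log₁₀(t₂/t₁)
S_s = 0.022×2.7/(1+1.19)×log₁₀(66.4/3.4)
    = 0.02712 × 1.291 = 0.03501 m

S_s ≈ 35 mm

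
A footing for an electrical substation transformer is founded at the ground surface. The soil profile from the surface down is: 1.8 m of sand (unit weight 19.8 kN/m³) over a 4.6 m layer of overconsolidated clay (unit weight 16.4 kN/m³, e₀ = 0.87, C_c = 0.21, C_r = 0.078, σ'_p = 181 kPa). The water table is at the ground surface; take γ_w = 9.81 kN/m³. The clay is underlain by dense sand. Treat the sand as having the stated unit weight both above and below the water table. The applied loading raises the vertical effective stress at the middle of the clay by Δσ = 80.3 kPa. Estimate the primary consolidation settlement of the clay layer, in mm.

Mid-depth of clay below the ground surface: z = 1.8 + 4.6/2 = 4.1 m.
Total vertical stress at mid-clay: σ_v = 19.8×1.8 + 16.4×2.3 = 73.36 kPa.
Pore pressure: u = 9.81×(4.1 − 0) = 40.221 kPa.
Initial effective stress: σ'_0 = σ_v − u = 73.36 − 40.221 = 33.139 kPa.
Final effective stress: σ'_f = 33.139 + 80.3 = 113.44 kPa.
σ'_f = 113.44 ≤ σ'_p = 181 kPa, so the clay remains overconsolidated and only the recompression index applies:
S_c = C_r·H/(1+e₀)·log₁₀(σ'_f/σ'_0) = 0.078×4.6/1.87×log₁₀(113.44/33.139)
    = 0.19187 × 0.53443 = 0.1025 m

S_c ≈ 103 mm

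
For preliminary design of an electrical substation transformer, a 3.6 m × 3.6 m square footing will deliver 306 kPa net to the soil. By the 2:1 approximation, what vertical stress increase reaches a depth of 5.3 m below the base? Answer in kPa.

Δσ_z ≈ 50.1 kPa

By the 2:1 method the load spreads at 1 horizontal : 2 vertical, so at depth z the loaded area has grown by z in each plan dimension:
Δσ = qBL/((B+z)(L+z)) = 306×3.6×3.6/((3.6+5.3)(3.6+5.3)) = 50.066 kPa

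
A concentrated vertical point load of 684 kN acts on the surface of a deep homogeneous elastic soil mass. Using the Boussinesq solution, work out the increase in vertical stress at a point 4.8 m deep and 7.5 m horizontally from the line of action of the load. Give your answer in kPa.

Δσ_z ≈ 0.645 kPa

Boussinesq vertical stress below a point load on an elastic half-space:
Δσ_z = 3P/(2πz²) · [1 + (r/z)²]^(−5/2)
r/z = 7.5/4.8 = 1.5625; [1+(r/z)²]^(−5/2) = 0.045516.
Δσ_z = 3×684/(2π×4.8²) × 0.045516 = 14.175 × 0.045516 = 0.6452 kPa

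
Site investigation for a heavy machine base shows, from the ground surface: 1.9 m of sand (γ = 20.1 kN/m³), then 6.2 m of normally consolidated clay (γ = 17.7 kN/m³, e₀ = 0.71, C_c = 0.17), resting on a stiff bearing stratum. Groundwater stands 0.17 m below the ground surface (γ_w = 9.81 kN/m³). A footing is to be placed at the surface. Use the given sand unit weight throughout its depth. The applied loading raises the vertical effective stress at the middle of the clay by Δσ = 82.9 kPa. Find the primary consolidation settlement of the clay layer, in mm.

Mid-depth of clay below the ground surface: z = 1.9 + 6.2/2 = 5 m.
Total vertical stress at mid-clay: σ_v = 20.1×1.9 + 17.7×3.1 = 93.06 kPa.
Pore pressure: u = 9.81×(5 − 0.17) = 47.382 kPa.
Initial effective stress: σ'_0 = σ_v − u = 93.06 − 47.382 = 45.678 kPa.
Final effective stress: σ'_f = σ'_0 + Δσ = 45.678 + 82.9 = 128.58 kPa.
Normally consolidated clay, so the full stress increment lies on the virgin compression line:
S_c = C_c·H/(1+e₀)·log₁₀(σ'_f/σ'_0) = 0.17×6.2/(1+0.71)×log₁₀(128.58/45.678)
    = 0.61637 × 0.44947 = 0.277 m

S_c ≈ 277 mm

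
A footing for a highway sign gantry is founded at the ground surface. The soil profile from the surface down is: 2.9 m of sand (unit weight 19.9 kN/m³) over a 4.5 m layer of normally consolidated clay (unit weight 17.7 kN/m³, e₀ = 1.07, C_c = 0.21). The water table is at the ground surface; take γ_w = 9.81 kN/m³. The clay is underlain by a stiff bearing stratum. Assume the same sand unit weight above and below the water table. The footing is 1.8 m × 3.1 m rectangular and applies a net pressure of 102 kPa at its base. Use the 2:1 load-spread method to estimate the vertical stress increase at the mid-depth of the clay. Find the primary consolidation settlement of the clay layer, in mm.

S_c ≈ 38 mm

Mid-depth of clay below the ground surface: z = 2.9 + 4.5/2 = 5.15 m.
Total vertical stress at mid-clay: σ_v = 19.9×2.9 + 17.7×2.25 = 97.535 kPa.
Pore pressure: u = 9.81×(5.15 − 0) = 50.522 kPa.
Initial effective stress: σ'_0 = σ_v − u = 97.535 − 50.522 = 47.013 kPa.
Stress increase at mid-clay by the 2:1 spreading method:
Δσ = qBL/((B+z)(L+z)) = 102×1.8×3.1/((1.8+5.15)(3.1+5.15)) = 9.9265 kPa
Final effective stress: σ'_f = σ'_0 + Δσ = 47.013 + 9.9265 = 56.939 kPa.
Normally consolidated clay, so the full stress increment lies on the virgin compression line:
S_c = C_c·H/(1+e₀)·log₁₀(σ'_f/σ'_0) = 0.21×4.5/(1+1.07)×log₁₀(56.939/47.013)
    = 0.45652 × 0.083192 = 0.03798 m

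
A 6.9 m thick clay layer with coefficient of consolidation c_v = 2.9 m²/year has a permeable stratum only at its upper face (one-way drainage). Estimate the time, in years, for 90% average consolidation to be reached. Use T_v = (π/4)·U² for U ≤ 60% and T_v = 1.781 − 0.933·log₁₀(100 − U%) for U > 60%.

Drainage path length: H_d = H = 6.9 m (single drainage).
U > 60%: T_v = 1.781 − 0.933·log₁₀(100 − 90) = 0.848.
t = T_v·H_d²/c_v = 0.848×6.9²/2.9 = 13.92 years.

t ≈ 13.9 years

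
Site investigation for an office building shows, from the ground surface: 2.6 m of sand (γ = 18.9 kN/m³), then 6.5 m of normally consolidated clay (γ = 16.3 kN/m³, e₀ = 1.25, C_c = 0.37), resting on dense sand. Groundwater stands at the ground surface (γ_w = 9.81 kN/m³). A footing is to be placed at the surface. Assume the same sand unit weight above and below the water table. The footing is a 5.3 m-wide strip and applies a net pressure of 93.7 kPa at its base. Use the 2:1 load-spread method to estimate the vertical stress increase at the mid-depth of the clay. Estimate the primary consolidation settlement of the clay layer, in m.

Mid-depth of clay below the ground surface: z = 2.6 + 6.5/2 = 5.85 m.
Total vertical stress at mid-clay: σ_v = 18.9×2.6 + 16.3×3.25 = 102.12 kPa.
Pore pressure: u = 9.81×(5.85 − 0) = 57.389 kPa.
Initial effective stress: σ'_0 = σ_v − u = 102.12 − 57.389 = 44.731 kPa.
Stress increase at mid-clay by the 2:1 spreading method:
Δσ = qB/(B+z) = 93.7×5.3/(5.3+5.85) = 44.539 kPa
Final effective stress: σ'_f = σ'_0 + Δσ = 44.731 + 44.539 = 89.27 kPa.
Normally consolidated clay, so the full stress increment lies on the virgin compression line:
S_c = C_c·H/(1+e₀)·log₁₀(σ'_f/σ'_0) = 0.37×6.5/(1+1.25)×log₁₀(89.27/44.731)
    = 1.0689 × 0.3001 = 0.3208 m

S_c ≈ 0.321 m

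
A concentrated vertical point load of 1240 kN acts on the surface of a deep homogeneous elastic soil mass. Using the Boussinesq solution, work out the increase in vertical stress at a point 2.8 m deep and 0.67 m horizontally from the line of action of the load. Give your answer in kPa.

Boussinesq vertical stress below a point load on an elastic half-space:
Δσ_z = 3P/(2πz²) · [1 + (r/z)²]^(−5/2)
r/z = 0.67/2.8 = 0.23929; [1+(r/z)²]^(−5/2) = 0.87006.
Δσ_z = 3×1240/(2π×2.8²) × 0.87006 = 75.517 × 0.87006 = 65.7 kPa

Δσ_z ≈ 65.7 kPa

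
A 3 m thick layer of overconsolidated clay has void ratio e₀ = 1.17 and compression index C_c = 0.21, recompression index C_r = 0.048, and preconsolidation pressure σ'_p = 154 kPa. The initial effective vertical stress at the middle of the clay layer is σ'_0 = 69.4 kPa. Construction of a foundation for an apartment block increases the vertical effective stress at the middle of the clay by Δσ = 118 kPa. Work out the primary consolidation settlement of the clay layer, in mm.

Final effective stress: σ'_f = 69.4 + 118 = 187.4 kPa.
σ'_f = 187.4 > σ'_p = 154 kPa, so the stress path crosses the preconsolidation pressure — recompression up to σ'_p, then virgin compression beyond:
S_c = H/(1+e₀)·[C_r·log₁₀(σ'_p/σ'_0) + C_c·log₁₀(σ'_f/σ'_p)]
    = 3/2.17 × [0.048×log₁₀(154/69.4) + 0.21×log₁₀(187.4/154)]
    = 1.3825 × [0.016616 + 0.017902] = 0.04772 m

S_c ≈ 47.7 mm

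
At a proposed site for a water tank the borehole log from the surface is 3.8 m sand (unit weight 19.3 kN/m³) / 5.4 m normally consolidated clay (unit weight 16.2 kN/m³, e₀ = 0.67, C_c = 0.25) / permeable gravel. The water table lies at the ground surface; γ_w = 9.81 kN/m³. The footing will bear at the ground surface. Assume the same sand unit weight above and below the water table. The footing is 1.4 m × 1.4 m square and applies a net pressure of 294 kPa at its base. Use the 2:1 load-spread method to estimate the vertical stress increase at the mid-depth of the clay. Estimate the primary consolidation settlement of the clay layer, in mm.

S_c ≈ 56.1 mm

Mid-depth of clay below the ground surface: z = 3.8 + 5.4/2 = 6.5 m.
Total vertical stress at mid-clay: σ_v = 19.3×3.8 + 16.2×2.7 = 117.08 kPa.
Pore pressure: u = 9.81×(6.5 − 0) = 63.765 kPa.
Initial effective stress: σ'_0 = σ_v − u = 117.08 − 63.765 = 53.315 kPa.
Stress increase at mid-clay by the 2:1 spreading method:
Δσ = qBL/((B+z)(L+z)) = 294×1.4×1.4/((1.4+6.5)(1.4+6.5)) = 9.2331 kPa
Final effective stress: σ'_f = σ'_0 + Δσ = 53.315 + 9.2331 = 62.548 kPa.
Normally consolidated clay, so the full stress increment lies on the virgin compression line:
S_c = C_c·H/(1+e₀)·log₁₀(σ'_f/σ'_0) = 0.25×5.4/(1+0.67)×log₁₀(62.548/53.315)
    = 0.80838 × 0.069364 = 0.05607 m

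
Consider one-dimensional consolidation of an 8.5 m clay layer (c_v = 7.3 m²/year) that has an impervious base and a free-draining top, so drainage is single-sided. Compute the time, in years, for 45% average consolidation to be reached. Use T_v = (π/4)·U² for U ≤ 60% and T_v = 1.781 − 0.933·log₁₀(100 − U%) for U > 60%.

t ≈ 1.57 years

Drainage path length: H_d = H = 8.5 m (single drainage).
U ≤ 60%: T_v = (π/4)·U² = (π/4)×0.45² = 0.15904.
t = T_v·H_d²/c_v = 0.15904×8.5²/7.3 = 1.574 years.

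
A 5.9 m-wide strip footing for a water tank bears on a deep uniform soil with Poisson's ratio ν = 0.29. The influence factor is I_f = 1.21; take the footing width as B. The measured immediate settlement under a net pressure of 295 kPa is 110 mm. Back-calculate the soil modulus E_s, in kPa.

S_e = q·B·(1−ν²)/E_s · I_f  ⇒  E_s = q·B·(1−ν²)·I_f / S_e.
E_s = 295 × 5.9 × 0.9159 × 1.21 / 0.11 = 17540 kPa

E_s ≈ 17500 kPa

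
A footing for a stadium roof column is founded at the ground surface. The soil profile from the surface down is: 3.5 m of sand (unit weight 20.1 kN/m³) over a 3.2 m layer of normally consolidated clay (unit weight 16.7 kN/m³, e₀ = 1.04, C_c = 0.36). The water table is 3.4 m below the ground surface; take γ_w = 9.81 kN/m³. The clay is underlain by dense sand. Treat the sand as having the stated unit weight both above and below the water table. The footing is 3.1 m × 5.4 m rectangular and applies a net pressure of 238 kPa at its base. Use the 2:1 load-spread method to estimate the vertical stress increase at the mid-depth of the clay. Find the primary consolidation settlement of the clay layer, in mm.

Mid-depth of clay below the ground surface: z = 3.5 + 3.2/2 = 5.1 m.
Total vertical stress at mid-clay: σ_v = 20.1×3.5 + 16.7×1.6 = 97.07 kPa.
Pore pressure: u = 9.81×(5.1 − 3.4) = 16.677 kPa.
Initial effective stress: σ'_0 = σ_v − u = 97.07 − 16.677 = 80.393 kPa.
Stress increase at mid-clay by the 2:1 spreading method:
Δσ = qBL/((B+z)(L+z)) = 238×3.1×5.4/((3.1+5.1)(5.4+5.1)) = 46.273 kPa
Final effective stress: σ'_f = σ'_0 + Δσ = 80.393 + 46.273 = 126.67 kPa.
Normally consolidated clay, so the full stress increment lies on the virgin compression line:
S_c = C_c·H/(1+e₀)·log₁₀(σ'_f/σ'_0) = 0.36×3.2/(1+1.04)×log₁₀(126.67/80.393)
    = 0.56471 × 0.19746 = 0.1115 m

S_c ≈ 112 mm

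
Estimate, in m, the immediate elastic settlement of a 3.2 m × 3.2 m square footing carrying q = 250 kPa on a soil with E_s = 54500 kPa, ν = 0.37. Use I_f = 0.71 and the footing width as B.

S_e ≈ 0.009 m

Immediate (elastic) settlement: S_e = q·B·(1−ν²)/E_s · I_f.
S_e = 250 × 3.2 × (1 − 0.37²) / 54500 × 0.71
    = 250 × 3.2 × 0.8631 / 54500 × 0.71
    = 0.008995 m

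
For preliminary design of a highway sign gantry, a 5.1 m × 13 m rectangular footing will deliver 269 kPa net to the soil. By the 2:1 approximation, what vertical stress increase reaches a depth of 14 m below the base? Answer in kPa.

By the 2:1 method the load spreads at 1 horizontal : 2 vertical, so at depth z the loaded area has grown by z in each plan dimension:
Δσ = qBL/((B+z)(L+z)) = 269×5.1×13/((5.1+14)(13+14)) = 34.583 kPa

Δσ_z ≈ 34.6 kPa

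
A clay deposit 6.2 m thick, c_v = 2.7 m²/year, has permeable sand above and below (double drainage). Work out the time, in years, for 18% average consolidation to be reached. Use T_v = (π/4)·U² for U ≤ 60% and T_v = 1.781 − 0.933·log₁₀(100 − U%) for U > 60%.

t ≈ 0.0906 years

Drainage path length: H_d = H/2 = 3.1 m (double drainage).
U ≤ 60%: T_v = (π/4)·U² = (π/4)×0.18² = 0.025447.
t = T_v·H_d²/c_v = 0.025447×3.1²/2.7 = 0.09057 years.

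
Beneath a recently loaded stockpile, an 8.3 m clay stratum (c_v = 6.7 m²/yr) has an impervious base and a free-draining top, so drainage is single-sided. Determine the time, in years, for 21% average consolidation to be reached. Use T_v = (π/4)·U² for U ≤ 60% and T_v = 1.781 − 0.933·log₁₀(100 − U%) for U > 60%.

Drainage path length: H_d = H = 8.3 m (single drainage).
U ≤ 60%: T_v = (π/4)·U² = (π/4)×0.21² = 0.034636.
t = T_v·H_d²/c_v = 0.034636×8.3²/6.7 = 0.3561 years.

t ≈ 0.356 years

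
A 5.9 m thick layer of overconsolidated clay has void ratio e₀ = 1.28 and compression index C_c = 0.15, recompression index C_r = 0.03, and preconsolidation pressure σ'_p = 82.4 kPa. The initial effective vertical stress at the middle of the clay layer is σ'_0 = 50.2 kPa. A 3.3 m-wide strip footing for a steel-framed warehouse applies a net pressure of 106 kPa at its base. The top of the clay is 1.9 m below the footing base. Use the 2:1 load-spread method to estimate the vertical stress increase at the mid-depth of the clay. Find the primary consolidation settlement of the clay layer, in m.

Mid-depth of clay below the footing base: z = 1.9 + 5.9/2 = 4.85 m.
Stress increase at mid-clay by the 2:1 spreading method:
Δσ = qB/(B+z) = 106×3.3/(3.3+4.85) = 42.92 kPa
Final effective stress: σ'_f = 50.2 + 42.92 = 93.12 kPa.
σ'_f = 93.12 > σ'_p = 82.4 kPa, so the stress path crosses the preconsolidation pressure — recompression up to σ'_p, then virgin compression beyond:
S_c = H/(1+e₀)·[C_r·log₁₀(σ'_p/σ'_0) + C_c·log₁₀(σ'_f/σ'_p)]
    = 5.9/2.28 × [0.03×log₁₀(82.4/50.2) + 0.15×log₁₀(93.12/82.4)]
    = 2.5877 × [0.0064567 + 0.0079674] = 0.03733 m

S_c ≈ 0.0373 m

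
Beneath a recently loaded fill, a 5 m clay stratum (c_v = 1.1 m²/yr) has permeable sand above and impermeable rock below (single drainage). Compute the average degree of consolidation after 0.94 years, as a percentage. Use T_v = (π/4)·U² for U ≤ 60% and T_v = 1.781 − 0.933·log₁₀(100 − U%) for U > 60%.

Drainage path length: H_d = H = 5 m (single drainage).
T_v = c_v·t/H_d² = 1.1×0.94/5² = 0.04136.
T_v = 0.04136 corresponds to the U ≤ 60% branch:
U = √(4T_v/π) = 0.2295

U ≈ 22.9 %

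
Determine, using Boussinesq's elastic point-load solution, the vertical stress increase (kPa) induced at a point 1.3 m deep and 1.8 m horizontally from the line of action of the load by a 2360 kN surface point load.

Boussinesq vertical stress below a point load on an elastic half-space:
Δσ_z = 3P/(2πz²) · [1 + (r/z)²]^(−5/2)
r/z = 1.8/1.3 = 1.3846; [1+(r/z)²]^(−5/2) = 0.068802.
Δσ_z = 3×2360/(2π×1.3²) × 0.068802 = 666.76 × 0.068802 = 45.87 kPa

Δσ_z ≈ 45.9 kPa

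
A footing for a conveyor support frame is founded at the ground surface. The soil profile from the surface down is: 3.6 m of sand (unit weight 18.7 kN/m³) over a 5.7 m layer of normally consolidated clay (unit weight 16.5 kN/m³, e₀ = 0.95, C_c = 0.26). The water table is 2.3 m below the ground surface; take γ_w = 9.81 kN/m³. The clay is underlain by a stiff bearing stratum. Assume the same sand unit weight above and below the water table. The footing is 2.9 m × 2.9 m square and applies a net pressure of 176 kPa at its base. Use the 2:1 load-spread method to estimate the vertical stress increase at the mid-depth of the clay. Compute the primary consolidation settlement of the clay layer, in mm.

S_c ≈ 68.3 mm

Mid-depth of clay below the ground surface: z = 3.6 + 5.7/2 = 6.45 m.
Total vertical stress at mid-clay: σ_v = 18.7×3.6 + 16.5×2.85 = 114.34 kPa.
Pore pressure: u = 9.81×(6.45 − 2.3) = 40.712 kPa.
Initial effective stress: σ'_0 = σ_v − u = 114.34 − 40.712 = 73.628 kPa.
Stress increase at mid-clay by the 2:1 spreading method:
Δσ = qBL/((B+z)(L+z)) = 176×2.9×2.9/((2.9+6.45)(2.9+6.45)) = 16.931 kPa
Final effective stress: σ'_f = σ'_0 + Δσ = 73.628 + 16.931 = 90.559 kPa.
Normally consolidated clay, so the full stress increment lies on the virgin compression line:
S_c = C_c·H/(1+e₀)·log₁₀(σ'_f/σ'_0) = 0.26×5.7/(1+0.95)×log₁₀(90.559/73.628)
    = 0.76 × 0.089889 = 0.06832 m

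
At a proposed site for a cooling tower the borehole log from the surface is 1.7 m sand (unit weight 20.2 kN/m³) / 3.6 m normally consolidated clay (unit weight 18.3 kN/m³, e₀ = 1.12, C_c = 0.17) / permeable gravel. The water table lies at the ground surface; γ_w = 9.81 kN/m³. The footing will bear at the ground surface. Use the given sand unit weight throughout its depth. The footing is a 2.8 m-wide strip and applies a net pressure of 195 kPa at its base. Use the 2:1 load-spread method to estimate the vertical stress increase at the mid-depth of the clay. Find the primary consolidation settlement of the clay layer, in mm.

S_c ≈ 162 mm

Mid-depth of clay below the ground surface: z = 1.7 + 3.6/2 = 3.5 m.
Total vertical stress at mid-clay: σ_v = 20.2×1.7 + 18.3×1.8 = 67.28 kPa.
Pore pressure: u = 9.81×(3.5 − 0) = 34.335 kPa.
Initial effective stress: σ'_0 = σ_v − u = 67.28 − 34.335 = 32.945 kPa.
Stress increase at mid-clay by the 2:1 spreading method:
Δσ = qB/(B+z) = 195×2.8/(2.8+3.5) = 86.667 kPa
Final effective stress: σ'_f = σ'_0 + Δσ = 32.945 + 86.667 = 119.61 kPa.
Normally consolidated clay, so the full stress increment lies on the virgin compression line:
S_c = C_c·H/(1+e₀)·log₁₀(σ'_f/σ'_0) = 0.17×3.6/(1+1.12)×log₁₀(119.61/32.945)
    = 0.28868 × 0.55998 = 0.1617 m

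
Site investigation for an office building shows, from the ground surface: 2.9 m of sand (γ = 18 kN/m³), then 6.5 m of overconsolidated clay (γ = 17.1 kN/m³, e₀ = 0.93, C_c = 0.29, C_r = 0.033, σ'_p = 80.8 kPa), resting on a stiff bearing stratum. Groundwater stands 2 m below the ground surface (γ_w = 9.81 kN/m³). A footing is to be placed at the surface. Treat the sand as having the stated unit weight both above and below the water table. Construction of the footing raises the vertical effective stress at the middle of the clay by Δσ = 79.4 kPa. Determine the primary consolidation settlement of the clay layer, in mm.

Mid-depth of clay below the ground surface: z = 2.9 + 6.5/2 = 6.15 m.
Total vertical stress at mid-clay: σ_v = 18×2.9 + 17.1×3.25 = 107.78 kPa.
Pore pressure: u = 9.81×(6.15 − 2) = 40.712 kPa.
Initial effective stress: σ'_0 = σ_v − u = 107.78 − 40.712 = 67.068 kPa.
Final effective stress: σ'_f = 67.068 + 79.4 = 146.47 kPa.
σ'_f = 146.47 > σ'_p = 80.8 kPa, so the stress path crosses the preconsolidation pressure — recompression up to σ'_p, then virgin compression beyond:
S_c = H/(1+e₀)·[C_r·log₁₀(σ'_p/σ'_0) + C_c·log₁₀(σ'_f/σ'_p)]
    = 6.5/1.93 × [0.033×log₁₀(80.8/67.068) + 0.29×log₁₀(146.47/80.8)]
    = 3.3679 × [0.0026696 + 0.074918] = 0.2613 m

S_c ≈ 261 mm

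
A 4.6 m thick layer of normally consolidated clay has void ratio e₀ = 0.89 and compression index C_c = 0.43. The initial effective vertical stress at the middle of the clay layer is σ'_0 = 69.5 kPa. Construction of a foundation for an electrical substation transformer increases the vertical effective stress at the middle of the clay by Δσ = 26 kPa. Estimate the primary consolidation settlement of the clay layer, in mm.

S_c ≈ 144 mm

Final effective stress: σ'_f = σ'_0 + Δσ = 69.5 + 26 = 95.5 kPa.
Normally consolidated clay, so the full stress increment lies on the virgin compression line:
S_c = C_c·H/(1+e₀)·log₁₀(σ'_f/σ'_0) = 0.43×4.6/(1+0.89)×log₁₀(95.5/69.5)
    = 1.0466 × 0.13802 = 0.1445 m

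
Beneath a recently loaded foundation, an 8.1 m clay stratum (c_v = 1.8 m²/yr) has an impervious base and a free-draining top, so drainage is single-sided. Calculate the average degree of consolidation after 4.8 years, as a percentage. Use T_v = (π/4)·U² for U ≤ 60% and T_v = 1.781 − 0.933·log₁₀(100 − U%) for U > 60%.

Drainage path length: H_d = H = 8.1 m (single drainage).
T_v = c_v·t/H_d² = 1.8×4.8/8.1² = 0.13169.
T_v = 0.13169 corresponds to the U ≤ 60% branch:
U = √(4T_v/π) = 0.4095

U ≈ 40.9 %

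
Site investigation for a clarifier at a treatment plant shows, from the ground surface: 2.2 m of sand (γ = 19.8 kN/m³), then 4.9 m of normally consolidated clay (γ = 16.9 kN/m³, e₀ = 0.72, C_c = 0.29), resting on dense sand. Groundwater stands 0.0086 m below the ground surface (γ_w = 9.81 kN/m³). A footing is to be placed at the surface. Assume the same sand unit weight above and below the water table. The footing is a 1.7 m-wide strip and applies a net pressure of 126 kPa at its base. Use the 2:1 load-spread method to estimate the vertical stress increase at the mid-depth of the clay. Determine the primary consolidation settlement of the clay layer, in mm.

Mid-depth of clay below the ground surface: z = 2.2 + 4.9/2 = 4.65 m.
Total vertical stress at mid-clay: σ_v = 19.8×2.2 + 16.9×2.45 = 84.965 kPa.
Pore pressure: u = 9.81×(4.65 − 0.0086) = 45.528 kPa.
Initial effective stress: σ'_0 = σ_v − u = 84.965 − 45.528 = 39.437 kPa.
Stress increase at mid-clay by the 2:1 spreading method:
Δσ = qB/(B+z) = 126×1.7/(1.7+4.65) = 33.732 kPa
Final effective stress: σ'_f = σ'_0 + Δσ = 39.437 + 33.732 = 73.169 kPa.
Normally consolidated clay, so the full stress increment lies on the virgin compression line:
S_c = C_c·H/(1+e₀)·log₁₀(σ'_f/σ'_0) = 0.29×4.9/(1+0.72)×log₁₀(73.169/39.437)
    = 0.82616 × 0.26842 = 0.2218 m

S_c ≈ 222 mm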